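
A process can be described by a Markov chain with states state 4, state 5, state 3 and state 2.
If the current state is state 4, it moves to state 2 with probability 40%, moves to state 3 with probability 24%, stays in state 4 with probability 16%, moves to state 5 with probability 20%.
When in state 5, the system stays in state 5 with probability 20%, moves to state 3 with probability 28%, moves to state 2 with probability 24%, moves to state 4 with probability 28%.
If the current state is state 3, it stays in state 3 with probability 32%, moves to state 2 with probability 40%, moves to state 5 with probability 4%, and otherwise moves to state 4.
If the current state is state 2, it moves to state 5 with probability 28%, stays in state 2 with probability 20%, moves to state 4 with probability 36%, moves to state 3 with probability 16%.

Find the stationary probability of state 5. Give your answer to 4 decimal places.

0.1859

Let the stationary distribution be π with π = πP and π_1 + π_2 + π_3 + π_4 = 1.
π_1 = 0.16·π_1 + 0.28·π_2 + 0.24·π_3 + 0.36·π_4
π_2 = 0.2·π_1 + 0.2·π_2 + 0.04·π_3 + 0.28·π_4
π_3 = 0.24·π_1 + 0.28·π_2 + 0.32·π_3 + 0.16·π_4
Solving with the normalization constraint gives π = (0.2634, 0.1859, 0.2421, 0.3085).
So the stationary probability of state 5 is 0.1859.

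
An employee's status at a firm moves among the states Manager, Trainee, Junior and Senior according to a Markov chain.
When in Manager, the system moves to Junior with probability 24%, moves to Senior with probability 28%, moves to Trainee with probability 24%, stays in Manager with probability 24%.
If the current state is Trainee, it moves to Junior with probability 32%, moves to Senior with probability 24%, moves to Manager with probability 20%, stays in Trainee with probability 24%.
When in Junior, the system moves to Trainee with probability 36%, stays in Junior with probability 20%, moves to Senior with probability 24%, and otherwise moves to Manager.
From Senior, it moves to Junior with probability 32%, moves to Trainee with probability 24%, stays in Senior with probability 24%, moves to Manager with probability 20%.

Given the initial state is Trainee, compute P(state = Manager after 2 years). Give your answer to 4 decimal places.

0.2080

Propagate the distribution vector 2 years from Trainee.
After 0 years: (0.0000, 1.0000, 0.0000, 0.0000)
After 1 year: (0.2000, 0.2400, 0.3200, 0.2400)
After 2 years: (0.2080, 0.2784, 0.2656, 0.2480)
P(in Manager after 2 years) = 0.2080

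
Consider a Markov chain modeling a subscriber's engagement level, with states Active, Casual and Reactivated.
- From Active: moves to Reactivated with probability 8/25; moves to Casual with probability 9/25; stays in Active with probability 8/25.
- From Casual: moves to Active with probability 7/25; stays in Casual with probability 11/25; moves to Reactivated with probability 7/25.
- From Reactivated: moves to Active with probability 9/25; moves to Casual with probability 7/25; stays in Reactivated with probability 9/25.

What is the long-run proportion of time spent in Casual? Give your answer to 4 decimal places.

Let the stationary distribution be π with π = πP and π_1 + π_2 + π_3 = 1.
π_1 = 0.32·π_1 + 0.28·π_2 + 0.36·π_3
π_2 = 0.36·π_1 + 0.44·π_2 + 0.28·π_3
Solving with the normalization constraint gives π = (0.3182, 0.3636, 0.3182).
So the stationary probability of Casual is 0.3636.

0.3636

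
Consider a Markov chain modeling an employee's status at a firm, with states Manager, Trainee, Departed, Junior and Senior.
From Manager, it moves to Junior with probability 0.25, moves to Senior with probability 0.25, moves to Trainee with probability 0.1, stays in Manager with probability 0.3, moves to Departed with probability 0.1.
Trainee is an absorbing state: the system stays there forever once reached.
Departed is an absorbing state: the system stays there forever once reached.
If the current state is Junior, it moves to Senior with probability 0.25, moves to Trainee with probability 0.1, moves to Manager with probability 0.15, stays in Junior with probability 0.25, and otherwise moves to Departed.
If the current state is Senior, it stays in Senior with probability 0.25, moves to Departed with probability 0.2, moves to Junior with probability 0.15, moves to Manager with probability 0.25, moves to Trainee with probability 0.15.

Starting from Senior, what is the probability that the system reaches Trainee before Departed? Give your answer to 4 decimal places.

Let h(s) be the probability of absorption at Trainee starting from transient state s. Then h(Trainee) = 1 and h(Departed) = 0. By first-step analysis:
h(Manager) = 0.3·h(Manager) + 0.1·1 + 0.1·0 + 0.25·h(Junior) + 0.25·h(Senior)
h(Junior) = 0.15·h(Manager) + 0.1·1 + 0.25·0 + 0.25·h(Junior) + 0.25·h(Senior)
h(Senior) = 0.25·h(Manager) + 0.15·1 + 0.2·0 + 0.15·h(Junior) + 0.25·h(Senior)
Solving: h(Manager) = 0.4147, h(Junior) = 0.3525, h(Senior) = 0.4088.
Starting from Senior, the probability is 0.4088.

0.4088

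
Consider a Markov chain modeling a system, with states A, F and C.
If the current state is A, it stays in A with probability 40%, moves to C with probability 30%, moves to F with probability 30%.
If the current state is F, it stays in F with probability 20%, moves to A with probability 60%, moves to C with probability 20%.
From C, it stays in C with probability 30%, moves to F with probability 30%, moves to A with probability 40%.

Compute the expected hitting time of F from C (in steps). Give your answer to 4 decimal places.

3.3333

Let t(s) be the expected number of steps to first reach F from state s, with t(F) = 0. Conditioning on the first step:
t(A) = 1 + 0.4·t(A) + 0.3·t(C)
t(C) = 1 + 0.4·t(A) + 0.3·t(C)
Solving: t(A) = 3.3333, t(C) = 3.3333.
Expected steps from C to F: 3.3333.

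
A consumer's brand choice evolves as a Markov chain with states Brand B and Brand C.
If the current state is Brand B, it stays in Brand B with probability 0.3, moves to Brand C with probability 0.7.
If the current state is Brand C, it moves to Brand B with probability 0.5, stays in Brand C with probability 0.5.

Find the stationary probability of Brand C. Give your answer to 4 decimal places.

0.5833

Let the stationary distribution be π with π = πP and π_1 + π_2 = 1.
π_1 = 0.3·π_1 + 0.5·π_2
Solving with the normalization constraint gives π = (0.4167, 0.5833).
So the stationary probability of Brand C is 0.5833.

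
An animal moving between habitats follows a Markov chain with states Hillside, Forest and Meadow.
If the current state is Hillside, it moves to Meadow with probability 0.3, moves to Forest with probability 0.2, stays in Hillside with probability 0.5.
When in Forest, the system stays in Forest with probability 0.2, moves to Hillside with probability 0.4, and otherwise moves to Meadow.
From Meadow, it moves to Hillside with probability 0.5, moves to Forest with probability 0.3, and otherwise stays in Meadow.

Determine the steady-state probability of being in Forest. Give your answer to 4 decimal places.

0.2294

Let the stationary distribution be π with π = πP and π_1 + π_2 + π_3 = 1.
π_1 = 0.5·π_1 + 0.4·π_2 + 0.5·π_3
π_2 = 0.2·π_1 + 0.2·π_2 + 0.3·π_3
Solving with the normalization constraint gives π = (0.4771, 0.2294, 0.2936).
So the stationary probability of Forest is 0.2294.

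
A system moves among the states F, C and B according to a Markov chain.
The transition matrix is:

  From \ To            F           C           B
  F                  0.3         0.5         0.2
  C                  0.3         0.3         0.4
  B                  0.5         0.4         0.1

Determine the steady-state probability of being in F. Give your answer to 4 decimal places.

0.3507

Let the stationary distribution be π with π = πP and π_1 + π_2 + π_3 = 1.
π_1 = 0.3·π_1 + 0.3·π_2 + 0.5·π_3
π_2 = 0.5·π_1 + 0.3·π_2 + 0.4·π_3
Solving with the normalization constraint gives π = (0.3507, 0.3955, 0.2537).
So the stationary probability of F is 0.3507.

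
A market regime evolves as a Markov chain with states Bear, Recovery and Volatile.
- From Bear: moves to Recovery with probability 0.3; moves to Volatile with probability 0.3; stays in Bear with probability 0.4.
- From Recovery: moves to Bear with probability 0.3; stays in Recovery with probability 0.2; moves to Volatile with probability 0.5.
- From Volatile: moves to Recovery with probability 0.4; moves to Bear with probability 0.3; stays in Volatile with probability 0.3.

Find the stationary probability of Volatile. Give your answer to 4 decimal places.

Let the stationary distribution be π with π = πP and π_1 + π_2 + π_3 = 1.
π_1 = 0.4·π_1 + 0.3·π_2 + 0.3·π_3
π_2 = 0.3·π_1 + 0.2·π_2 + 0.4·π_3
Solving with the normalization constraint gives π = (0.3333, 0.3056, 0.3611).
So the stationary probability of Volatile is 0.3611.

0.3611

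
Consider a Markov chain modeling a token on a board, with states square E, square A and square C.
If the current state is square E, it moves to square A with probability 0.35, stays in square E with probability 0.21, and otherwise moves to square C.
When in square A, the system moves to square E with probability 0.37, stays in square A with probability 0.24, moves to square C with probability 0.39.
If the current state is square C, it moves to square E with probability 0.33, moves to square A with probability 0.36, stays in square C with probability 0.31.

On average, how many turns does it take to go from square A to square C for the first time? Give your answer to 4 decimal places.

Let t(s) be the expected number of turns to first reach square C from state s, with t(square C) = 0. Conditioning on the first turn:
t(square E) = 1 + 0.21·t(square E) + 0.35·t(square A)
t(square A) = 1 + 0.37·t(square E) + 0.24·t(square A)
Solving: t(square E) = 2.3572, t(square A) = 2.4634.
Expected turns from square A to square C: 2.4634.

2.4634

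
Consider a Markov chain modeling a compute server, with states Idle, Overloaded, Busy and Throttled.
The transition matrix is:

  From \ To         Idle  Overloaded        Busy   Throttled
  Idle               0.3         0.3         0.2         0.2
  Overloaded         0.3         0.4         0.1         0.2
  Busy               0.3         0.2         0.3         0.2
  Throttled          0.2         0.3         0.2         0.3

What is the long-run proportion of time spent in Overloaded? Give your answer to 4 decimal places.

0.3125

Let the stationary distribution be π with π = πP and π_1 + π_2 + π_3 + π_4 = 1.
π_1 = 0.3·π_1 + 0.3·π_2 + 0.3·π_3 + 0.2·π_4
π_2 = 0.3·π_1 + 0.4·π_2 + 0.2·π_3 + 0.3·π_4
π_3 = 0.2·π_1 + 0.1·π_2 + 0.3·π_3 + 0.2·π_4
Solving with the normalization constraint gives π = (0.2778, 0.3125, 0.1875, 0.2222).
So the stationary probability of Overloaded is 0.3125.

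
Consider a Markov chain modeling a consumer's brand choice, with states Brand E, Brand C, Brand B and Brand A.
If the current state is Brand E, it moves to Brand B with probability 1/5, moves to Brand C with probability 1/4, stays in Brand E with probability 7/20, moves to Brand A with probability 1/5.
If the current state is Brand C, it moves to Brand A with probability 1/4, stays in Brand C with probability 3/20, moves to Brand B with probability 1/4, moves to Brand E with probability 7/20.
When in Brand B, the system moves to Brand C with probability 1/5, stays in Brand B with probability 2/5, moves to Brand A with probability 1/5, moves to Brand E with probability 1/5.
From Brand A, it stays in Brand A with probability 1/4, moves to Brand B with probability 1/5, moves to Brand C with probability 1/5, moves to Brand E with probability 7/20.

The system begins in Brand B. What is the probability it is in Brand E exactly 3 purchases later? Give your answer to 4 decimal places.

0.3065

Propagate the distribution vector 3 purchases from Brand B.
After 0 purchases: (0.0000, 0.0000, 1.0000, 0.0000)
After 1 purchase: (0.2000, 0.2000, 0.4000, 0.2000)
After 2 purchases: (0.2900, 0.2000, 0.2900, 0.2200)
After 3 purchases: (0.3065, 0.2045, 0.2680, 0.2210)
P(in Brand E after 3 purchases) = 0.3065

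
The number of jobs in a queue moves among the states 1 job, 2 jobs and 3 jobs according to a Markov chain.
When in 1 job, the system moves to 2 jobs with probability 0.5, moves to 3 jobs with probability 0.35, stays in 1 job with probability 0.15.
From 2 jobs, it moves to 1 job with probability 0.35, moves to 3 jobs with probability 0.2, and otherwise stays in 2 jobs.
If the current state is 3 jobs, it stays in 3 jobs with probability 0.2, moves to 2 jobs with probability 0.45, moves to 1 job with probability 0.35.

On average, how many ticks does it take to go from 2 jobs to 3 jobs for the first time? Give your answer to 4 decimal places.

Let t(s) be the expected number of ticks to first reach 3 jobs from state s, with t(3 jobs) = 0. Conditioning on the first tick:
t(1 job) = 1 + 0.15·t(1 job) + 0.5·t(2 jobs)
t(2 jobs) = 1 + 0.35·t(1 job) + 0.45·t(2 jobs)
Solving: t(1 job) = 3.5897, t(2 jobs) = 4.1026.
Expected ticks from 2 jobs to 3 jobs: 4.1026.

4.1026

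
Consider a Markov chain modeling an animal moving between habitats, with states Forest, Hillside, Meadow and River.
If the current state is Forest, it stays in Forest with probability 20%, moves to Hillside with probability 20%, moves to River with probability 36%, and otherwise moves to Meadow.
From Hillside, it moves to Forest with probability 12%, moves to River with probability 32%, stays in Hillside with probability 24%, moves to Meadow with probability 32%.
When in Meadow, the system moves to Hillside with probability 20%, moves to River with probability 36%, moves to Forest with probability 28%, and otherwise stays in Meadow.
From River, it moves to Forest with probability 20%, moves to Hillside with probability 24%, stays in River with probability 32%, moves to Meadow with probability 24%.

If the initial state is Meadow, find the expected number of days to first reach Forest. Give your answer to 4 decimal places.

Let t(s) be the expected number of days to first reach Forest from state s, with t(Forest) = 0. Conditioning on the first day:
t(Hillside) = 1 + 0.24·t(Hillside) + 0.32·t(Meadow) + 0.32·t(River)
t(Meadow) = 1 + 0.2·t(Hillside) + 0.16·t(Meadow) + 0.36·t(River)
t(River) = 1 + 0.24·t(Hillside) + 0.24·t(Meadow) + 0.32·t(River)
Solving: t(Hillside) = 5.3503, t(Meadow) = 4.5996, t(River) = 4.9823.
Expected days from Meadow to Forest: 4.5996.

4.5996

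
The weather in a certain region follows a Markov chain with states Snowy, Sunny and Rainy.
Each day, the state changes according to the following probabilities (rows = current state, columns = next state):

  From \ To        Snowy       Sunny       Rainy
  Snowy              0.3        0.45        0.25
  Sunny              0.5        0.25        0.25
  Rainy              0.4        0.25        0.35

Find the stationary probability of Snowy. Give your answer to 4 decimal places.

Let the stationary distribution be π with π = πP and π_1 + π_2 + π_3 = 1.
π_1 = 0.3·π_1 + 0.5·π_2 + 0.4·π_3
π_2 = 0.45·π_1 + 0.25·π_2 + 0.25·π_3
Solving with the normalization constraint gives π = (0.3935, 0.3287, 0.2778).
So the stationary probability of Snowy is 0.3935.

0.3935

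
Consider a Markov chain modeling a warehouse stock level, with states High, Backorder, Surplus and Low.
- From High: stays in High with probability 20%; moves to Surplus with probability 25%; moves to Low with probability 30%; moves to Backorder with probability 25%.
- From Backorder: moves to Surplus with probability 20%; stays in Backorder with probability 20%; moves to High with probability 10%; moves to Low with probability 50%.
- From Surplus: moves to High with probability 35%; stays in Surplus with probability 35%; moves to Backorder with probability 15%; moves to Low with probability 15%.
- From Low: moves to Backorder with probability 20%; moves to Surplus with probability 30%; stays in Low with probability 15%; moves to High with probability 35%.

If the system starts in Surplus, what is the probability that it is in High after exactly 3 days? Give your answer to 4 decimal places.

0.2610

Propagate the distribution vector 3 days from Surplus.
After 0 days: (0.0000, 0.0000, 1.0000, 0.0000)
After 1 day: (0.3500, 0.1500, 0.3500, 0.1500)
After 2 days: (0.2600, 0.2000, 0.2850, 0.2550)
After 3 days: (0.2610, 0.1988, 0.2813, 0.2590)
P(in High after 3 days) = 0.2610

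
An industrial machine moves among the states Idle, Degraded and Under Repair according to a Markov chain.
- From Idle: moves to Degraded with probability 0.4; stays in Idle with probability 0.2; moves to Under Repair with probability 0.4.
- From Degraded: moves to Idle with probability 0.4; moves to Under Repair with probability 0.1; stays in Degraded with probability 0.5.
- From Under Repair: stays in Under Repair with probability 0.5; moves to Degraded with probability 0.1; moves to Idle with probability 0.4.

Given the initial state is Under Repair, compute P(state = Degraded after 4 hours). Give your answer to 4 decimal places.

0.3208

Propagate the distribution vector 4 hours from Under Repair.
After 0 hours: (0.0000, 0.0000, 1.0000)
After 1 hour: (0.4000, 0.1000, 0.5000)
After 2 hours: (0.3200, 0.2600, 0.4200)
After 3 hours: (0.3360, 0.3000, 0.3640)
After 4 hours: (0.3328, 0.3208, 0.3464)
P(in Degraded after 4 hours) = 0.3208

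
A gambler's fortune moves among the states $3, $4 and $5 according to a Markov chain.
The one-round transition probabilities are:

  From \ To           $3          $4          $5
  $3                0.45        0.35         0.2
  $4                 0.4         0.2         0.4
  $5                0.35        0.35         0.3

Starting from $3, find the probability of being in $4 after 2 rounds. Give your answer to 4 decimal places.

Sum over the intermediate state after 1 round:
P = P($3→$3)·P($3→$4) + P($3→$4)·P($4→$4) + P($3→$5)·P($5→$4)
  = 0.45×0.35 + 0.35×0.2 + 0.2×0.35
  = 0.1575 + 0.0700 + 0.0700 = 0.2975

0.2975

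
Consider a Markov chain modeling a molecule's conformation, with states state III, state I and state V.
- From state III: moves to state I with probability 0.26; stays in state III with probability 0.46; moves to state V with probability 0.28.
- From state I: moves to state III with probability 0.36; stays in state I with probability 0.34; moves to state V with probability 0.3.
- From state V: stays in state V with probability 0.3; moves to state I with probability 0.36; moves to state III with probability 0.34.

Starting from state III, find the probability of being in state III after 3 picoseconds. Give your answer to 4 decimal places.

Propagate the distribution vector 3 picoseconds from state III.
After 0 picoseconds: (1.0000, 0.0000, 0.0000)
After 1 picosecond: (0.4600, 0.2600, 0.2800)
After 2 picoseconds: (0.4004, 0.3088, 0.2908)
After 3 picoseconds: (0.3942, 0.3138, 0.2920)
P(in state III after 3 picoseconds) = 0.3942

0.3942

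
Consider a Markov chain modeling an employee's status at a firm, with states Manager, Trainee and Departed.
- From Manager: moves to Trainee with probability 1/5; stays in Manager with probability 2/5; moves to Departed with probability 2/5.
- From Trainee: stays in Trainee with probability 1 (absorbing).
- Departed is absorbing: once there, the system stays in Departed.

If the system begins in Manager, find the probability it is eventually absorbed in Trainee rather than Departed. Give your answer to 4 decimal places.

Let h(s) be the probability of absorption at Trainee starting from transient state s. Then h(Trainee) = 1 and h(Departed) = 0. By first-step analysis:
h(Manager) = 0.4·h(Manager) + 0.2·1 + 0.4·0
Solving: h(Manager) = 0.3333.
Starting from Manager, the probability is 0.3333.

0.3333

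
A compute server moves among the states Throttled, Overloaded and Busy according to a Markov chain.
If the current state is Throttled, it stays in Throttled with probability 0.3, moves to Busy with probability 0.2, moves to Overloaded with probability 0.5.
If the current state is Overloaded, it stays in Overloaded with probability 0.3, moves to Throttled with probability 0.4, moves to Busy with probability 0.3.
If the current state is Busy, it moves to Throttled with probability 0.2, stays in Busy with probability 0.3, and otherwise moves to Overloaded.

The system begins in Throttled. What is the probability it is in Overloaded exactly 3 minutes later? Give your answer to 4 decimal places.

Propagate the distribution vector 3 minutes from Throttled.
After 0 minutes: (1.0000, 0.0000, 0.0000)
After 1 minute: (0.3000, 0.5000, 0.2000)
After 2 minutes: (0.3300, 0.4000, 0.2700)
After 3 minutes: (0.3130, 0.4200, 0.2670)
P(in Overloaded after 3 minutes) = 0.4200

0.4200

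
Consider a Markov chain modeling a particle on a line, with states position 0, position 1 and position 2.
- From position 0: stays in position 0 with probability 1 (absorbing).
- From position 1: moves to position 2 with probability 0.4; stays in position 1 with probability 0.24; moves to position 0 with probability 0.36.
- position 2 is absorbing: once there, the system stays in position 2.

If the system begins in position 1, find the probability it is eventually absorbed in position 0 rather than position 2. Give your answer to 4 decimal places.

0.4737

Let h(s) be the probability of absorption at position 0 starting from transient state s. Then h(position 0) = 1 and h(position 2) = 0. By first-step analysis:
h(position 1) = 0.36·1 + 0.24·h(position 1) + 0.4·0
Solving: h(position 1) = 0.4737.
Starting from position 1, the probability is 0.4737.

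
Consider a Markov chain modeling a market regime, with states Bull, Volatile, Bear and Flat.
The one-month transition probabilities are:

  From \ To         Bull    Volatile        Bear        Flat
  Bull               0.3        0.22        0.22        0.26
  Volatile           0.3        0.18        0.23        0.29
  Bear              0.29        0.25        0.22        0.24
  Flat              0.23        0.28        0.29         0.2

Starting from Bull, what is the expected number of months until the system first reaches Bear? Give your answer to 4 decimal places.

4.1688

Let t(s) be the expected number of months to first reach Bear from state s, with t(Bear) = 0. Conditioning on the first month:
t(Bull) = 1 + 0.3·t(Bull) + 0.22·t(Volatile) + 0.26·t(Flat)
t(Volatile) = 1 + 0.3·t(Bull) + 0.18·t(Volatile) + 0.29·t(Flat)
t(Flat) = 1 + 0.23·t(Bull) + 0.28·t(Volatile) + 0.2·t(Flat)
Solving: t(Bull) = 4.1688, t(Volatile) = 4.1207, t(Flat) = 3.8908.
Expected months from Bull to Bear: 4.1688.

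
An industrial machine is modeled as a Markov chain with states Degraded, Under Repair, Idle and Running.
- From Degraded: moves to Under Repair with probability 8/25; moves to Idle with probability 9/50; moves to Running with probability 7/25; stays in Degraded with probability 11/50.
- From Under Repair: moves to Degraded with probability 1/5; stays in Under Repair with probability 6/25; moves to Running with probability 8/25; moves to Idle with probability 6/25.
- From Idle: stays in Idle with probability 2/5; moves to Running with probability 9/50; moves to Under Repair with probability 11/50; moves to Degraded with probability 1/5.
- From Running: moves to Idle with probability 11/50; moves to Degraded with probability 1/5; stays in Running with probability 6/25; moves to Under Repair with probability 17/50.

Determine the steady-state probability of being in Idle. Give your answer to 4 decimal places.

0.2651

Let the stationary distribution be π with π = πP and π_1 + π_2 + π_3 + π_4 = 1.
π_1 = 0.22·π_1 + 0.2·π_2 + 0.2·π_3 + 0.2·π_4
π_2 = 0.32·π_1 + 0.24·π_2 + 0.22·π_3 + 0.34·π_4
π_3 = 0.18·π_1 + 0.24·π_2 + 0.4·π_3 + 0.22·π_4
Solving with the normalization constraint gives π = (0.2041, 0.2765, 0.2651, 0.2544).
So the stationary probability of Idle is 0.2651.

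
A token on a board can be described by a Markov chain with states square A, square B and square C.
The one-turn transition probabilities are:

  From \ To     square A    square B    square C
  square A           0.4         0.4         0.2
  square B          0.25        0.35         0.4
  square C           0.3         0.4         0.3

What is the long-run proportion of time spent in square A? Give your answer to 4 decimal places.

0.3122

Let the stationary distribution be π with π = πP and π_1 + π_2 + π_3 = 1.
π_1 = 0.4·π_1 + 0.25·π_2 + 0.3·π_3
π_2 = 0.4·π_1 + 0.35·π_2 + 0.4·π_3
Solving with the normalization constraint gives π = (0.3122, 0.3810, 0.3069).
So the stationary probability of square A is 0.3122.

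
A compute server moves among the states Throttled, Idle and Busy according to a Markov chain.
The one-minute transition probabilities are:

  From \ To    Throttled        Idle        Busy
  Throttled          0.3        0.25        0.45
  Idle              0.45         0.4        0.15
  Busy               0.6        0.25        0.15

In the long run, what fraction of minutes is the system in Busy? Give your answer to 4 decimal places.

Let the stationary distribution be π with π = πP and π_1 + π_2 + π_3 = 1.
π_1 = 0.3·π_1 + 0.45·π_2 + 0.6·π_3
π_2 = 0.25·π_1 + 0.4·π_2 + 0.25·π_3
Solving with the normalization constraint gives π = (0.4276, 0.2941, 0.2783).
So the stationary probability of Busy is 0.2783.

0.2783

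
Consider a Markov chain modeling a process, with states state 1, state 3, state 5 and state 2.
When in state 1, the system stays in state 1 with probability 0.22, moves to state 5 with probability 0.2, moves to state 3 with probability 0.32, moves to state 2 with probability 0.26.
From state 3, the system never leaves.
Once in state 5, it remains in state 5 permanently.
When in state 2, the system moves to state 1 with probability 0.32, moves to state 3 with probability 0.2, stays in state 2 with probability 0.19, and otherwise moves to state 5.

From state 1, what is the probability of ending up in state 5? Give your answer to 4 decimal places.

0.4327

Let h(s) be the probability of absorption at state 5 starting from transient state s. Then h(state 5) = 1 and h(state 3) = 0. By first-step analysis:
h(state 1) = 0.22·h(state 1) + 0.32·0 + 0.2·1 + 0.26·h(state 2)
h(state 2) = 0.32·h(state 1) + 0.2·0 + 0.29·1 + 0.19·h(state 2)
Solving: h(state 1) = 0.4327, h(state 2) = 0.5290.
Starting from state 1, the probability is 0.4327.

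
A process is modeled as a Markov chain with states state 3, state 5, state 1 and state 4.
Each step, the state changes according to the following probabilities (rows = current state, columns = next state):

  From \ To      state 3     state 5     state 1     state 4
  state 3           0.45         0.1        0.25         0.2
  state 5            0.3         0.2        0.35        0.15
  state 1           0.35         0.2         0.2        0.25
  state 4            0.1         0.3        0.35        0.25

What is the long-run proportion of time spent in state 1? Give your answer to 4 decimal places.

0.2766

Let the stationary distribution be π with π = πP and π_1 + π_2 + π_3 + π_4 = 1.
π_1 = 0.45·π_1 + 0.3·π_2 + 0.35·π_3 + 0.1·π_4
π_2 = 0.1·π_1 + 0.2·π_2 + 0.2·π_3 + 0.3·π_4
π_3 = 0.25·π_1 + 0.35·π_2 + 0.2·π_3 + 0.35·π_4
Solving with the normalization constraint gives π = (0.3186, 0.1897, 0.2766, 0.2151).
So the stationary probability of state 1 is 0.2766.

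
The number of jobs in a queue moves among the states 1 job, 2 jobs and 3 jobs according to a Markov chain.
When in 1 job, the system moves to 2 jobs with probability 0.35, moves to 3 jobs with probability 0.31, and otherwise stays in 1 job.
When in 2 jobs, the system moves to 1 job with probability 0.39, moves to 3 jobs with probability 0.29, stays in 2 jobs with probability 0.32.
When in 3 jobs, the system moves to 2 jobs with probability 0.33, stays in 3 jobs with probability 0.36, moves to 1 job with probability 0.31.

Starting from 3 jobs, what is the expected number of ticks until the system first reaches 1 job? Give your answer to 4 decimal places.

2.9750

Let t(s) be the expected number of ticks to first reach 1 job from state s, with t(1 job) = 0. Conditioning on the first tick:
t(2 jobs) = 1 + 0.32·t(2 jobs) + 0.29·t(3 jobs)
t(3 jobs) = 1 + 0.33·t(2 jobs) + 0.36·t(3 jobs)
Solving: t(2 jobs) = 2.7393, t(3 jobs) = 2.9750.
Expected ticks from 3 jobs to 1 job: 2.9750.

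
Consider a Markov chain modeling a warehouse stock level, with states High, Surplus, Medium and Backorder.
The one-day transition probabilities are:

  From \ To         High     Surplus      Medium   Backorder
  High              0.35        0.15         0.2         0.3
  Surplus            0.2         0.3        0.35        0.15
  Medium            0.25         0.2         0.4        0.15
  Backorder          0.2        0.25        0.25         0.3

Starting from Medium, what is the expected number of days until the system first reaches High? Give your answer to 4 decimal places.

Let t(s) be the expected number of days to first reach High from state s, with t(High) = 0. Conditioning on the first day:
t(Surplus) = 1 + 0.3·t(Surplus) + 0.35·t(Medium) + 0.15·t(Backorder)
t(Medium) = 1 + 0.2·t(Surplus) + 0.4·t(Medium) + 0.15·t(Backorder)
t(Backorder) = 1 + 0.25·t(Surplus) + 0.25·t(Medium) + 0.3·t(Backorder)
Solving: t(Surplus) = 4.5979, t(Medium) = 4.3559, t(Backorder) = 4.6263.
Expected days from Medium to High: 4.3559.

4.3559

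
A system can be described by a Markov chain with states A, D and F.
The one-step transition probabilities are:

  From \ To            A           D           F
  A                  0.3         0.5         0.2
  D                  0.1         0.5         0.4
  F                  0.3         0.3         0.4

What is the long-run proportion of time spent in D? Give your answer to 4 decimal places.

0.4286

Let the stationary distribution be π with π = πP and π_1 + π_2 + π_3 = 1.
π_1 = 0.3·π_1 + 0.1·π_2 + 0.3·π_3
π_2 = 0.5·π_1 + 0.5·π_2 + 0.3·π_3
Solving with the normalization constraint gives π = (0.2143, 0.4286, 0.3571).
So the stationary probability of D is 0.4286.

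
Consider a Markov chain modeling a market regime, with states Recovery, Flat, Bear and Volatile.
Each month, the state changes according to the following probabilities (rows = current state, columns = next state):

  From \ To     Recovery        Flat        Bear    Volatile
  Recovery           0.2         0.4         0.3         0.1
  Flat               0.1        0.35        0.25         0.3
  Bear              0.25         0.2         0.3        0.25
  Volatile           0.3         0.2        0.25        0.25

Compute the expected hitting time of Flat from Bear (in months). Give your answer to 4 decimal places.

Let t(s) be the expected number of months to first reach Flat from state s, with t(Flat) = 0. Conditioning on the first month:
t(Recovery) = 1 + 0.2·t(Recovery) + 0.3·t(Bear) + 0.1·t(Volatile)
t(Bear) = 1 + 0.25·t(Recovery) + 0.3·t(Bear) + 0.25·t(Volatile)
t(Volatile) = 1 + 0.3·t(Recovery) + 0.25·t(Bear) + 0.25·t(Volatile)
Solving: t(Recovery) = 3.2481, t(Bear) = 4.0057, t(Volatile) = 3.9678.
Expected months from Bear to Flat: 4.0057.

4.0057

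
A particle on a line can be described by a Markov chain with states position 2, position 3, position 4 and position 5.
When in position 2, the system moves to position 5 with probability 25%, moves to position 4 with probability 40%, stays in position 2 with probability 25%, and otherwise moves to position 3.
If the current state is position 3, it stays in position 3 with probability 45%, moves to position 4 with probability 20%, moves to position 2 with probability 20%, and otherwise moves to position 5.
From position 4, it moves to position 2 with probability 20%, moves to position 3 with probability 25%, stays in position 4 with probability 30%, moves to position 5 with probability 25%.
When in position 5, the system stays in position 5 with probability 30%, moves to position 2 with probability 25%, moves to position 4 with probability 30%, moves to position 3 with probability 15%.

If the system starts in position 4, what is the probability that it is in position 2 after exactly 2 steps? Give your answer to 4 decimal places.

0.2225

Propagate the distribution vector 2 steps from position 4.
After 0 steps: (0.0000, 0.0000, 1.0000, 0.0000)
After 1 step: (0.2000, 0.2500, 0.3000, 0.2500)
After 2 steps: (0.2225, 0.2450, 0.2950, 0.2375)
P(in position 2 after 2 steps) = 0.2225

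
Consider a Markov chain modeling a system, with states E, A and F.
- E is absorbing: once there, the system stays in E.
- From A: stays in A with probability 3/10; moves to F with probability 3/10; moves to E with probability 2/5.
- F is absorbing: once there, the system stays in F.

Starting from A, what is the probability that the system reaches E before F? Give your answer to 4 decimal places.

0.5714

Let h(s) be the probability of absorption at E starting from transient state s. Then h(E) = 1 and h(F) = 0. By first-step analysis:
h(A) = 0.4·1 + 0.3·h(A) + 0.3·0
Solving: h(A) = 0.5714.
Starting from A, the probability is 0.5714.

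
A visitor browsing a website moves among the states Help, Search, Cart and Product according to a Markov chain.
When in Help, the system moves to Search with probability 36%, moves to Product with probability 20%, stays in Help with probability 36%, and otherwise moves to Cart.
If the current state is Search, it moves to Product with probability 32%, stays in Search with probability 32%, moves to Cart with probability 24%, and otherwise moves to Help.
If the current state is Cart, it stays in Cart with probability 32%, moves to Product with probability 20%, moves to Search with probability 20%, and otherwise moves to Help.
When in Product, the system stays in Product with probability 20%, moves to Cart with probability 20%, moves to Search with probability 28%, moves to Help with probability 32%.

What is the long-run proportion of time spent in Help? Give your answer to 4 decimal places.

0.2630

Let the stationary distribution be π with π = πP and π_1 + π_2 + π_3 + π_4 = 1.
π_1 = 0.36·π_1 + 0.12·π_2 + 0.28·π_3 + 0.32·π_4
π_2 = 0.36·π_1 + 0.32·π_2 + 0.2·π_3 + 0.28·π_4
π_3 = 0.08·π_1 + 0.24·π_2 + 0.32·π_3 + 0.2·π_4
Solving with the normalization constraint gives π = (0.2630, 0.2965, 0.2049, 0.2356).
So the stationary probability of Help is 0.2630.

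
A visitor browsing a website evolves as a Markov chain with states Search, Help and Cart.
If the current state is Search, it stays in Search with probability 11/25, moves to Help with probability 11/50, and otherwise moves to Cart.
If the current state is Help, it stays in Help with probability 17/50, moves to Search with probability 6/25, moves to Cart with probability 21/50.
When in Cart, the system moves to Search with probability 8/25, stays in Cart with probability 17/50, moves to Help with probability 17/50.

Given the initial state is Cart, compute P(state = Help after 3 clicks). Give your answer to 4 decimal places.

Propagate the distribution vector 3 clicks from Cart.
After 0 clicks: (0.0000, 0.0000, 1.0000)
After 1 click: (0.3200, 0.3400, 0.3400)
After 2 clicks: (0.3312, 0.3016, 0.3672)
After 3 clicks: (0.3356, 0.3003, 0.3641)
P(in Help after 3 clicks) = 0.3003

0.3003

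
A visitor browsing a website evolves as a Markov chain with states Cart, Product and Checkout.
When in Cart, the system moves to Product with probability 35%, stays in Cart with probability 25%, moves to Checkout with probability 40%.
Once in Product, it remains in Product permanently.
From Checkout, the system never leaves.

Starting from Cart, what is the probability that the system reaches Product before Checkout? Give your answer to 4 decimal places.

0.4667

Let h(s) be the probability of absorption at Product starting from transient state s. Then h(Product) = 1 and h(Checkout) = 0. By first-step analysis:
h(Cart) = 0.25·h(Cart) + 0.35·1 + 0.4·0
Solving: h(Cart) = 0.4667.
Starting from Cart, the probability is 0.4667.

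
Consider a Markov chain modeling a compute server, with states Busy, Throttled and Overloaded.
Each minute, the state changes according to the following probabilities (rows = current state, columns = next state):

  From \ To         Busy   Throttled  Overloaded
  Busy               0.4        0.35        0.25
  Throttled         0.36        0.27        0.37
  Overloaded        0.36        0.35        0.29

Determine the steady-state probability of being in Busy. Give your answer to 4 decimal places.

Let the stationary distribution be π with π = πP and π_1 + π_2 + π_3 = 1.
π_1 = 0.4·π_1 + 0.36·π_2 + 0.36·π_3
π_2 = 0.35·π_1 + 0.27·π_2 + 0.35·π_3
Solving with the normalization constraint gives π = (0.3750, 0.3241, 0.3009).
So the stationary probability of Busy is 0.3750.

0.3750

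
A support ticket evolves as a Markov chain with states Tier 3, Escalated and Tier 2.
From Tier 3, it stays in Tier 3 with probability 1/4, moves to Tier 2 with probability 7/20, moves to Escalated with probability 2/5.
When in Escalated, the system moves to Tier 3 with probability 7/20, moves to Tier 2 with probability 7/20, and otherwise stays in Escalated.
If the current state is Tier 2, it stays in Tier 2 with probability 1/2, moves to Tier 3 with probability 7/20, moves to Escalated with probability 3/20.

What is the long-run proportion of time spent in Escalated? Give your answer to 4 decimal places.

Let the stationary distribution be π with π = πP and π_1 + π_2 + π_3 = 1.
π_1 = 0.25·π_1 + 0.35·π_2 + 0.35·π_3
π_2 = 0.4·π_1 + 0.3·π_2 + 0.15·π_3
Solving with the normalization constraint gives π = (0.3182, 0.2701, 0.4118).
So the stationary probability of Escalated is 0.2701.

0.2701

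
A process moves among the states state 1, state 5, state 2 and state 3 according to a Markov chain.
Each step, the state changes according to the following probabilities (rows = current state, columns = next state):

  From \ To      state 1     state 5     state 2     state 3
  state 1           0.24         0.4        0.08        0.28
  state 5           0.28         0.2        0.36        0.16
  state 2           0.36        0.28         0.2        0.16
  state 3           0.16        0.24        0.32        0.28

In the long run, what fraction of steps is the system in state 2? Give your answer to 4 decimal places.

Let the stationary distribution be π with π = πP and π_1 + π_2 + π_3 + π_4 = 1.
π_1 = 0.24·π_1 + 0.28·π_2 + 0.36·π_3 + 0.16·π_4
π_2 = 0.4·π_1 + 0.2·π_2 + 0.28·π_3 + 0.24·π_4
π_3 = 0.08·π_1 + 0.36·π_2 + 0.2·π_3 + 0.32·π_4
Solving with the normalization constraint gives π = (0.2625, 0.2804, 0.2395, 0.2176).
So the stationary probability of state 2 is 0.2395.

0.2395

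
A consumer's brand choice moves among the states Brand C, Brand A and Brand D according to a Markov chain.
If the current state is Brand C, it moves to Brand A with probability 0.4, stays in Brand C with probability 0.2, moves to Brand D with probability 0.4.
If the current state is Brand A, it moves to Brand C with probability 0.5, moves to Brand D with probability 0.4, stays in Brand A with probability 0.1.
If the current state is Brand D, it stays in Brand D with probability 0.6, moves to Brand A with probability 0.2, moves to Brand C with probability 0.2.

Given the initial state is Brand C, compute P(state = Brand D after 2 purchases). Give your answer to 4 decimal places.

0.4800

Sum over the intermediate state after 1 purchase:
P = P(Brand C→Brand C)·P(Brand C→Brand D) + P(Brand C→Brand A)·P(Brand A→Brand D) + P(Brand C→Brand D)·P(Brand D→Brand D)
  = 0.2×0.4 + 0.4×0.4 + 0.4×0.6
  = 0.0800 + 0.1600 + 0.2400 = 0.4800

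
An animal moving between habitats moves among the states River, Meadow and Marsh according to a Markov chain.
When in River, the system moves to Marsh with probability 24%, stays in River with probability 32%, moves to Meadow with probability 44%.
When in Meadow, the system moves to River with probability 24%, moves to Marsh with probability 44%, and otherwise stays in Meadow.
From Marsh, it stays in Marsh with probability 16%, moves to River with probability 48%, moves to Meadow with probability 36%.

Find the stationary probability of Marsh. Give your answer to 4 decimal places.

Let the stationary distribution be π with π = πP and π_1 + π_2 + π_3 = 1.
π_1 = 0.32·π_1 + 0.24·π_2 + 0.48·π_3
π_2 = 0.44·π_1 + 0.32·π_2 + 0.36·π_3
Solving with the normalization constraint gives π = (0.3368, 0.3721, 0.2911).
So the stationary probability of Marsh is 0.2911.

0.2911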